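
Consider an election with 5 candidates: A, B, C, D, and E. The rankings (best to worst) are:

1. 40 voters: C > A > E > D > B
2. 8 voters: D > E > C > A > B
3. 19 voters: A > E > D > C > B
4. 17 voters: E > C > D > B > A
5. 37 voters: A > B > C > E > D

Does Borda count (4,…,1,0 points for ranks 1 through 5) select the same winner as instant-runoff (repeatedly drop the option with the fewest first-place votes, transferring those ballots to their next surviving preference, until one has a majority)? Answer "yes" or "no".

no

Borda — scores: A 352, B 128, C 320, D 144, E 266. Winner: A.
Instant-runoff — R1 A 56, B 0, C 40, D 8, E 17 (B out); R2 A 56, C 40, D 8, E 17 (D out); R3 A 56, C 40, E 25 (E out); R4 A 56, C 65 (C winner). Winner: C.
The two methods disagree.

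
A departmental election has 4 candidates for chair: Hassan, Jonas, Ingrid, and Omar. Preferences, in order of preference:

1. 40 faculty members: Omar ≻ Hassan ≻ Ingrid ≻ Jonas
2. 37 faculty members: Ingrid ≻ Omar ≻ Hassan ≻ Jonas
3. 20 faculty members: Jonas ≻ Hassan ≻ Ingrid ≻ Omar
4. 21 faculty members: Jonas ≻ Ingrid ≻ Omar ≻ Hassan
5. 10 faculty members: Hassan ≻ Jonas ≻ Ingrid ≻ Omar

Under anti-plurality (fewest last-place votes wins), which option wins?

Ingrid

Last-place votes: Hassan 21, Jonas 77, Ingrid 0, Omar 30.
Ingrid is ranked last by the fewest voters, so Ingrid wins.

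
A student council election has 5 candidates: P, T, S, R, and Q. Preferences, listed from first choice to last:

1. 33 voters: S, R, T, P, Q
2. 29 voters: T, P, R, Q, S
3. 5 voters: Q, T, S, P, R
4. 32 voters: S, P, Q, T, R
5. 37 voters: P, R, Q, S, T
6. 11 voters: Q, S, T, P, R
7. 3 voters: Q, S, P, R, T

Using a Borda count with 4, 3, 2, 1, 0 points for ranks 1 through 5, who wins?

P

P: 33·1 + 29·3 + 5·1 + 32·3 + 37·4 + 11·1 + 3·2 = 386
T: 33·2 + 29·4 + 5·3 + 32·1 + 37·0 + 11·2 + 3·0 = 251
S: 33·4 + 29·0 + 5·2 + 32·4 + 37·1 + 11·3 + 3·3 = 349
R: 33·3 + 29·2 + 5·0 + 32·0 + 37·3 + 11·0 + 3·1 = 271
Q: 33·0 + 29·1 + 5·4 + 32·2 + 37·2 + 11·4 + 3·4 = 243
P has the highest Borda score (386).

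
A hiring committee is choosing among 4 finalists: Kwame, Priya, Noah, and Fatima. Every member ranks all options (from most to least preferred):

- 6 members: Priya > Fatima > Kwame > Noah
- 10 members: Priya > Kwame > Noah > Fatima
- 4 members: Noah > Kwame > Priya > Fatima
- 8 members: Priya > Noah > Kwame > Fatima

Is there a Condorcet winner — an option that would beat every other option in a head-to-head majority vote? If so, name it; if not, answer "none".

Priya

Priya vs Kwame: 24–4 for Priya.
Priya vs Noah: 24–4 for Priya.
Priya vs Fatima: 28–0 for Priya.
Priya beats every other option head-to-head.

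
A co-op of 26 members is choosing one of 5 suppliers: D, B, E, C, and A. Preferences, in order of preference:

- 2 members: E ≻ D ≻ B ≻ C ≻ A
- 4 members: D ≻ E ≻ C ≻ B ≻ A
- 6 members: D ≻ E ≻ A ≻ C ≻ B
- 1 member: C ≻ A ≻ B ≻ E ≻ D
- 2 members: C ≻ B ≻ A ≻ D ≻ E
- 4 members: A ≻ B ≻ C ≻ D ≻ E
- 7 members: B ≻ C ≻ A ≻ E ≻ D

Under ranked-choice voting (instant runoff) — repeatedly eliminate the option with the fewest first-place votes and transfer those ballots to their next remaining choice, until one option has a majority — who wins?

B

Round 1: D 10, B 7, E 2, C 3, A 4. Eliminate E.
Round 2: D 12, B 7, C 3, A 4. Eliminate C.
Round 3: D 12, B 9, A 5. Eliminate A.
Round 4: D 12, B 14. B has a majority.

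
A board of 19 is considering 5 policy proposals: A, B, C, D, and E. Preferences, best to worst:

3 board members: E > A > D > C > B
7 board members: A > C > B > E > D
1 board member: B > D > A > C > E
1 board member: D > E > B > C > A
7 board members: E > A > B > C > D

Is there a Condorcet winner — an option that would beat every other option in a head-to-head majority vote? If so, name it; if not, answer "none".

E vs A: 11–8 for E.
E vs B: 11–8 for E.
E vs C: 11–8 for E.
E vs D: 17–2 for E.
E beats every other option head-to-head.

E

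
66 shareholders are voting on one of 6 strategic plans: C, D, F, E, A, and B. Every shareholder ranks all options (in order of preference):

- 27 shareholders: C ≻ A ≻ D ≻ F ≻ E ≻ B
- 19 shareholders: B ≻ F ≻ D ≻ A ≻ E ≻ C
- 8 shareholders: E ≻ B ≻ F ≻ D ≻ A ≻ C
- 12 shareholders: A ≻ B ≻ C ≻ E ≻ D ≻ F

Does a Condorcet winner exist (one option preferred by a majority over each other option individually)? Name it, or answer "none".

A

A vs C: 39–27 for A.
A vs D: 39–27 for A.
A vs F: 39–27 for A.
A vs E: 58–8 for A.
A vs B: 39–27 for A.
A beats every other option head-to-head.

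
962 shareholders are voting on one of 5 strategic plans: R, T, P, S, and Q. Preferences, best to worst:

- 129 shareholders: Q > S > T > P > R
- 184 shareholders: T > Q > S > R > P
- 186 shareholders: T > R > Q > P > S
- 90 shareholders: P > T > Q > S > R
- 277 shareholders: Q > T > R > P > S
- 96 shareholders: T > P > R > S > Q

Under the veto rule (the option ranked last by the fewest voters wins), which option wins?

Last-place votes: R 219, T 0, P 184, S 463, Q 96.
T is ranked last by the fewest voters, so T wins.

T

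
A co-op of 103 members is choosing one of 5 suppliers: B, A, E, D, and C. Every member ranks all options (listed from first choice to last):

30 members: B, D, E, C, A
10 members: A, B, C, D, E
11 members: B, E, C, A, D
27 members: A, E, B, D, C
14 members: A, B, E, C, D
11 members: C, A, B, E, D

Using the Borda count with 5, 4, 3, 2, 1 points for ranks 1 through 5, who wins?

B

B: 30·5 + 10·4 + 11·5 + 27·3 + 14·4 + 11·3 = 415
A: 30·1 + 10·5 + 11·2 + 27·5 + 14·5 + 11·4 = 351
E: 30·3 + 10·1 + 11·4 + 27·4 + 14·3 + 11·2 = 316
D: 30·4 + 10·2 + 11·1 + 27·2 + 14·1 + 11·1 = 230
C: 30·2 + 10·3 + 11·3 + 27·1 + 14·2 + 11·5 = 233
B has the highest Borda score (415).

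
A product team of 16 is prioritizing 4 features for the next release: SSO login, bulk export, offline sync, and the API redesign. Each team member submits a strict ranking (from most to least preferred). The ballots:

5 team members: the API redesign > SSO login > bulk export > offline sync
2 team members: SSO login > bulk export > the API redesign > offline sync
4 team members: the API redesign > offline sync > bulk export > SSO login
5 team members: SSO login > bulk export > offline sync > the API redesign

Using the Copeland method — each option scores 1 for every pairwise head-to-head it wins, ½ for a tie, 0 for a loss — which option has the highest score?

the API redesign

SSO login: beats bulk export and offline sync; loses to the API redesign → score 2.
bulk export: beats offline sync; loses to SSO login and the API redesign → score 1.
offline sync: loses to SSO login, bulk export, and the API redesign → score 0.
the API redesign: beats SSO login, bulk export, and offline sync → score 3.
the API redesign has the best pairwise record.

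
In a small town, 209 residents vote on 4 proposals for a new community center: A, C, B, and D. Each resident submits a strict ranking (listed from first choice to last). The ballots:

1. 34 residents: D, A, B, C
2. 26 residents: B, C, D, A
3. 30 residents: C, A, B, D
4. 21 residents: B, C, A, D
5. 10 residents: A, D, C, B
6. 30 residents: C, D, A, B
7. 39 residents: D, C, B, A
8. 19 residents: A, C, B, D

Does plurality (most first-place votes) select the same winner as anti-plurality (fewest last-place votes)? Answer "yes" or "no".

no

Plurality — first-place votes: A 29, C 60, B 47, D 73. Winner: D.
Anti-plurality — last-place votes: A 65, C 34, B 40, D 70. Winner: C.
The two methods disagree.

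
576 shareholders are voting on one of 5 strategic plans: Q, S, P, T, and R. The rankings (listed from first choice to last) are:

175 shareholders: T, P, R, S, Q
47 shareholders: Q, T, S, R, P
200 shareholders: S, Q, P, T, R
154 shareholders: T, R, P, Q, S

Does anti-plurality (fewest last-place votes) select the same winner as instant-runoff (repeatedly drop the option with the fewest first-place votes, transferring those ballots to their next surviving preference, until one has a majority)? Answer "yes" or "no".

Anti-plurality — last-place votes: Q 175, S 154, P 47, T 0, R 200. Winner: T.
Instant-runoff — R1 Q 47, S 200, P 0, T 329, R 0 (T winner). Winner: T.
The two methods agree.

yes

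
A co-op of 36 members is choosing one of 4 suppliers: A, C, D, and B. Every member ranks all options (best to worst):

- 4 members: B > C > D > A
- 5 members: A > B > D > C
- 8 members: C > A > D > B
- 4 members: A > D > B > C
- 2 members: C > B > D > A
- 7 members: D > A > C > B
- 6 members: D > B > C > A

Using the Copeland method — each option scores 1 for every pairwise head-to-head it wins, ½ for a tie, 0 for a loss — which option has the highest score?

A: beats B; loses to C and D → score 1.
C: beats A; loses to D and B → score 1.
D: beats A, C, and B → score 3.
B: beats C; loses to A and D → score 1.
D has the best pairwise record.

D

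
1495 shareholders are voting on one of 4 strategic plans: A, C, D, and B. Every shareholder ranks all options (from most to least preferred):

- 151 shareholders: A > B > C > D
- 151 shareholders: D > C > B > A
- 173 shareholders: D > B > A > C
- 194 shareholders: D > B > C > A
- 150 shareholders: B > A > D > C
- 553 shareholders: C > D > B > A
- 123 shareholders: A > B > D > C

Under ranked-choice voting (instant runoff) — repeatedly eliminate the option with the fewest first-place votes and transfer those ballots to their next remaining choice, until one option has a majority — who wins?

D

Round 1: A 274, C 553, D 518, B 150. Eliminate B.
Round 2: A 424, C 553, D 518. Eliminate A.
Round 3: C 704, D 791. D has a majority.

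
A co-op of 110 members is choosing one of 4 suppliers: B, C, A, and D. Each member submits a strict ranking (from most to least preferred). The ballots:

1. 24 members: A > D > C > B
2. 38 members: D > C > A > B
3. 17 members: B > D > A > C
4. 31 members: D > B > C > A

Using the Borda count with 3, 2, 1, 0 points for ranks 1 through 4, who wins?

D

B: 24·0 + 38·0 + 17·3 + 31·2 = 113
C: 24·1 + 38·2 + 17·0 + 31·1 = 131
A: 24·3 + 38·1 + 17·1 + 31·0 = 127
D: 24·2 + 38·3 + 17·2 + 31·3 = 289
D has the highest Borda score (289).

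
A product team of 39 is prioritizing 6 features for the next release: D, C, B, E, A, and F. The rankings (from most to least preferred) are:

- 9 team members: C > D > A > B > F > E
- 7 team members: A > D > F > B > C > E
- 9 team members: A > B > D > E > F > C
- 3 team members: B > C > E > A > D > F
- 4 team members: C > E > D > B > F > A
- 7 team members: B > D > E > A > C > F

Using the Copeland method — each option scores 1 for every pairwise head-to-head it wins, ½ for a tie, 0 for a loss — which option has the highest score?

D: beats C, B, E, A, and F → score 5.
C: beats E and F; loses to D, B, and A → score 2.
B: beats C, E, and F; loses to D and A → score 3.
E: beats F; loses to D, C, B, and A → score 1.
A: beats C, B, E, and F; loses to D → score 4.
F: loses to D, C, B, E, and A → score 0.
D has the best pairwise record.

D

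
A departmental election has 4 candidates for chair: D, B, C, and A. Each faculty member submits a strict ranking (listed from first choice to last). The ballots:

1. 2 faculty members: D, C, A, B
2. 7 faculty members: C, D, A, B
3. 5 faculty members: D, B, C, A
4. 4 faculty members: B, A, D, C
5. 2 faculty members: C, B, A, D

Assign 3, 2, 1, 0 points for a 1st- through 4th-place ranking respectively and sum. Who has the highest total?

D: 2·3 + 7·2 + 5·3 + 4·1 + 2·0 = 39
B: 2·0 + 7·0 + 5·2 + 4·3 + 2·2 = 26
C: 2·2 + 7·3 + 5·1 + 4·0 + 2·3 = 36
A: 2·1 + 7·1 + 5·0 + 4·2 + 2·1 = 19
D has the highest Borda score (39).

D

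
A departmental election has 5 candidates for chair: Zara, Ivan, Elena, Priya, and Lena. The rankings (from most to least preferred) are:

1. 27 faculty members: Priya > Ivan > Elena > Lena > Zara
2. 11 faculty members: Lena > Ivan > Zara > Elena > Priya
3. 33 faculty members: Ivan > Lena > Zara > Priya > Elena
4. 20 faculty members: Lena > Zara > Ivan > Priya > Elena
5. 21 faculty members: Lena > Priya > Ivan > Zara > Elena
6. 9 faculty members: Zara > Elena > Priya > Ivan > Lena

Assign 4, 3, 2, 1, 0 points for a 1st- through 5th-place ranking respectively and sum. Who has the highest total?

Ivan

Zara: 27·0 + 11·2 + 33·2 + 20·3 + 21·1 + 9·4 = 205
Ivan: 27·3 + 11·3 + 33·4 + 20·2 + 21·2 + 9·1 = 337
Elena: 27·2 + 11·1 + 33·0 + 20·0 + 21·0 + 9·3 = 92
Priya: 27·4 + 11·0 + 33·1 + 20·1 + 21·3 + 9·2 = 242
Lena: 27·1 + 11·4 + 33·3 + 20·4 + 21·4 + 9·0 = 334
Ivan has the highest Borda score (337).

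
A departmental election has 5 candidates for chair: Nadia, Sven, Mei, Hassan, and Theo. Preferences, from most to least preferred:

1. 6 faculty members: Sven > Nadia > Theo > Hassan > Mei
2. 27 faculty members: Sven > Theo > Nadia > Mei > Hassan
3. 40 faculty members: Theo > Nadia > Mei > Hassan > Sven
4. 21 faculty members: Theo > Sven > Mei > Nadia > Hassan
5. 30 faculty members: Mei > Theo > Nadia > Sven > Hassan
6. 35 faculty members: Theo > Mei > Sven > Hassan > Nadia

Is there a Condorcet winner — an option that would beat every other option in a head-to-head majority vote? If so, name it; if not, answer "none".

Theo vs Nadia: 153–6 for Theo.
Theo vs Sven: 126–33 for Theo.
Theo vs Mei: 129–30 for Theo.
Theo vs Hassan: 159–0 for Theo.
Theo beats every other option head-to-head.

Theo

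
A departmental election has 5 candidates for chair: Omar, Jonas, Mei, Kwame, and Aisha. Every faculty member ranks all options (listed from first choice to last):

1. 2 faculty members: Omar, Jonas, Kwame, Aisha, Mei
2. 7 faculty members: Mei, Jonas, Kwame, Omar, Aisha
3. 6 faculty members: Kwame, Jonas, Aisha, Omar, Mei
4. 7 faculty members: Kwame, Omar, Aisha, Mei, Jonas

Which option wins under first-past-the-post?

Kwame

First-place votes: Omar 2, Jonas 0, Mei 7, Kwame 13, Aisha 0.
Kwame has the most first-place votes.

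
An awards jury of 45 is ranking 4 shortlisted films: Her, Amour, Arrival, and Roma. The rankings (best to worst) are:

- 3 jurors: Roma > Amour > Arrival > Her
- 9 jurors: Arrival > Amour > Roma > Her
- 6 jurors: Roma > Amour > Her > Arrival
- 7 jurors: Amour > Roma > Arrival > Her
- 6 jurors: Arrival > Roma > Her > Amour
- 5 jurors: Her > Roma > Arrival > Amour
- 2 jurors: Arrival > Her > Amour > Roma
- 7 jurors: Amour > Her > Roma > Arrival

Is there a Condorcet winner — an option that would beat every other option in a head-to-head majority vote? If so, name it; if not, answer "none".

Amour

Amour vs Her: 32–13 for Amour.
Amour vs Arrival: 23–22 for Amour.
Amour vs Roma: 25–20 for Amour.
Amour beats every other option head-to-head.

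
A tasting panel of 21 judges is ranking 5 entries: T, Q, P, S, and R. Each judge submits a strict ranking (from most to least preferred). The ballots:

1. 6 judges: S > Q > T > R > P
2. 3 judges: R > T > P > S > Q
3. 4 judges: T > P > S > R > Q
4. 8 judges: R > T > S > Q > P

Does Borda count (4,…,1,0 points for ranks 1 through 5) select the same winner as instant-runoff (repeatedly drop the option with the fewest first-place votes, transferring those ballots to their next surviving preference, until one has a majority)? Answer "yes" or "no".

Borda — scores: T 61, Q 26, P 18, S 51, R 54. Winner: T.
Instant-runoff — R1 T 4, Q 0, P 0, S 6, R 11 (R winner). Winner: R.
The two methods disagree.

no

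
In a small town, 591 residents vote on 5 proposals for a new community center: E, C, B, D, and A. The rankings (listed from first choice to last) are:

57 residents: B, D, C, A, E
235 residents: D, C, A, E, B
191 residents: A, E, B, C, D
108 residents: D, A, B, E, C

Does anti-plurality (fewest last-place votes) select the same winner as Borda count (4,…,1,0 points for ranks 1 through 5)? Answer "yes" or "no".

yes

Anti-plurality — last-place votes: E 57, C 108, B 235, D 191, A 0. Winner: A.
Borda — scores: E 916, C 1010, B 826, D 1543, A 1615. Winner: A.
The two methods agree.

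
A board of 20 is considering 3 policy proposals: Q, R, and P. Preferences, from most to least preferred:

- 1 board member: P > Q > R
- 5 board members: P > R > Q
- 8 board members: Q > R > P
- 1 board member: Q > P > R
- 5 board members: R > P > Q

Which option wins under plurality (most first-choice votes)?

Q

First-place votes: Q 9, R 5, P 6.
Q has the most first-place votes.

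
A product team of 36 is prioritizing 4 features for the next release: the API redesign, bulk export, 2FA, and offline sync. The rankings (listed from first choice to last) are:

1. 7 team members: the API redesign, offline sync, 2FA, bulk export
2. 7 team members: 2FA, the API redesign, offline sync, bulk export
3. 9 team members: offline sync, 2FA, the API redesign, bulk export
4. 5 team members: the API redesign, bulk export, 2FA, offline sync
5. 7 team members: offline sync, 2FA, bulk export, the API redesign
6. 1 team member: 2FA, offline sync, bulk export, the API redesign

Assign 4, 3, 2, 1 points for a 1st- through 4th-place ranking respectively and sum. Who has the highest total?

the API redesign: 7·4 + 7·3 + 9·2 + 5·4 + 7·1 + 1·1 = 95
bulk export: 7·1 + 7·1 + 9·1 + 5·3 + 7·2 + 1·2 = 54
2FA: 7·2 + 7·4 + 9·3 + 5·2 + 7·3 + 1·4 = 104
offline sync: 7·3 + 7·2 + 9·4 + 5·1 + 7·4 + 1·3 = 107
offline sync has the highest Borda score (107).

offline sync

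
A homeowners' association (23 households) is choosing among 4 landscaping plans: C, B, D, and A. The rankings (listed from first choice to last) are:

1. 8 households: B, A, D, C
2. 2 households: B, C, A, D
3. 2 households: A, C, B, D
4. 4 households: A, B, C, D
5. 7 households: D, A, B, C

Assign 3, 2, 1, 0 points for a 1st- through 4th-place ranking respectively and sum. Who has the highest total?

C: 8·0 + 2·2 + 2·2 + 4·1 + 7·0 = 12
B: 8·3 + 2·3 + 2·1 + 4·2 + 7·1 = 47
D: 8·1 + 2·0 + 2·0 + 4·0 + 7·3 = 29
A: 8·2 + 2·1 + 2·3 + 4·3 + 7·2 = 50
A has the highest Borda score (50).

A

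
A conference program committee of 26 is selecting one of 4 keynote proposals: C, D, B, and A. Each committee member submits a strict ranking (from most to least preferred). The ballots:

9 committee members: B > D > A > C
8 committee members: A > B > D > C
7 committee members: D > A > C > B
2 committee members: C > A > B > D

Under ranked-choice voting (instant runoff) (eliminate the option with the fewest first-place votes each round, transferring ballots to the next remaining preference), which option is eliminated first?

Round 1: C 2, D 7, B 9, A 8. Eliminate C.

C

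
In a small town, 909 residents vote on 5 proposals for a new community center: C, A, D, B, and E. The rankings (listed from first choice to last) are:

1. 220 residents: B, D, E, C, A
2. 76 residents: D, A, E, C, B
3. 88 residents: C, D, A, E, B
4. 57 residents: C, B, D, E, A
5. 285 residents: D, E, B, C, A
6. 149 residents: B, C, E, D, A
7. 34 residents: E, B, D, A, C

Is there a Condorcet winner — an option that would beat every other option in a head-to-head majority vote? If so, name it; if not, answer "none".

Checking pairwise contests:
D beats C 615–294.
C beats A 799–110.
B beats D 460–449.
E beats B 483–426.
D beats E 726–183.
Every option loses at least one head-to-head, so there is no Condorcet winner.

none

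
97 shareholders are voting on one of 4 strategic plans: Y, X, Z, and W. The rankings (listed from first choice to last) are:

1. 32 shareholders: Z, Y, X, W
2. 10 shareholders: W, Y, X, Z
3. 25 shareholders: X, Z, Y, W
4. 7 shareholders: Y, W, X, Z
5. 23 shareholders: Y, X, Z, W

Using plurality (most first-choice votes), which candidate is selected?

First-place votes: Y 30, X 25, Z 32, W 10.
Z has the most first-place votes.

Z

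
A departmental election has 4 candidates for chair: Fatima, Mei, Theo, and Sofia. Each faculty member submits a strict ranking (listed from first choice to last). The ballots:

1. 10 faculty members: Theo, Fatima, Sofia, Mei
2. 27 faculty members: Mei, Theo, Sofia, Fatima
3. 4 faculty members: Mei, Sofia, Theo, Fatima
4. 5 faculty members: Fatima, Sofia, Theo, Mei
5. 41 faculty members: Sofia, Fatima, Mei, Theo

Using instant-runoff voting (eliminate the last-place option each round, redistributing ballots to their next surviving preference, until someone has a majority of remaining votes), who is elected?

Round 1: Fatima 5, Mei 31, Theo 10, Sofia 41. Eliminate Fatima.
Round 2: Mei 31, Theo 10, Sofia 46. Sofia has a majority.

Sofia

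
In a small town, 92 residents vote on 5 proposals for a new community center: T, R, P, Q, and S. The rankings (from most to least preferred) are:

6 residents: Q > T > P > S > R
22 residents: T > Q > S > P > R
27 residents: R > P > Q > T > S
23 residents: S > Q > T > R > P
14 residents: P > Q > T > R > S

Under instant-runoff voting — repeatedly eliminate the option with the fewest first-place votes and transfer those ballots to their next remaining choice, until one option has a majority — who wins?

T

Round 1: T 22, R 27, P 14, Q 6, S 23. Eliminate Q.
Round 2: T 28, R 27, P 14, S 23. Eliminate P.
Round 3: T 42, R 27, S 23. Eliminate S.
Round 4: T 65, R 27. T has a majority.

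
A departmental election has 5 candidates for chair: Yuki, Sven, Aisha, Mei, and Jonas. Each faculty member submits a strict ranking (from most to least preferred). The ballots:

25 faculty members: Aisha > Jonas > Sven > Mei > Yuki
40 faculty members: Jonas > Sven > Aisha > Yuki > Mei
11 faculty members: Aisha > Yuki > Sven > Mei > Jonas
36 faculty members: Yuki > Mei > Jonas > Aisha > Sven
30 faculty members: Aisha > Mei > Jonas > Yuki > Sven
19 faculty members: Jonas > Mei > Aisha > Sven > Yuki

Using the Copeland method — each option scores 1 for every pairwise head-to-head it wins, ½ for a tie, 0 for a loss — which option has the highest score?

Yuki: beats Mei; loses to Sven, Aisha, and Jonas → score 1.
Sven: beats Yuki; loses to Aisha, Mei, and Jonas → score 1.
Aisha: beats Yuki, Sven, and Mei; loses to Jonas → score 3.
Mei: beats Sven; loses to Yuki, Aisha, and Jonas → score 1.
Jonas: beats Yuki, Sven, Aisha, and Mei → score 4.
Jonas has the best pairwise record.

Jonas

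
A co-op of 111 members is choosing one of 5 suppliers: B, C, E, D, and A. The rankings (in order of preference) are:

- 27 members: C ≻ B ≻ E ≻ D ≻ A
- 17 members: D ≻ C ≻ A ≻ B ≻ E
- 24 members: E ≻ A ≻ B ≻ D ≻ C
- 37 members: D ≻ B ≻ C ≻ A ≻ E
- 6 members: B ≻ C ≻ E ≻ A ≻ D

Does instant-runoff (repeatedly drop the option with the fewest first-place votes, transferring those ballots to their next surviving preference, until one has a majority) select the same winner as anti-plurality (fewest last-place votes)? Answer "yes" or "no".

no

Instant-runoff — R1 B 6, C 27, E 24, D 54, A 0 (A out); R2 B 6, C 27, E 24, D 54 (B out); R3 C 33, E 24, D 54 (E out); R4 C 33, D 78 (D winner). Winner: D.
Anti-plurality — last-place votes: B 0, C 24, E 54, D 6, A 27. Winner: B.
The two methods disagree.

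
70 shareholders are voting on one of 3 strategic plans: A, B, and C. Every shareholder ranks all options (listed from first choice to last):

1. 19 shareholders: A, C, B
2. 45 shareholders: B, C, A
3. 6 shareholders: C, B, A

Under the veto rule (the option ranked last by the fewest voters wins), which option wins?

Last-place votes: A 51, B 19, C 0.
C is ranked last by the fewest voters, so C wins.

C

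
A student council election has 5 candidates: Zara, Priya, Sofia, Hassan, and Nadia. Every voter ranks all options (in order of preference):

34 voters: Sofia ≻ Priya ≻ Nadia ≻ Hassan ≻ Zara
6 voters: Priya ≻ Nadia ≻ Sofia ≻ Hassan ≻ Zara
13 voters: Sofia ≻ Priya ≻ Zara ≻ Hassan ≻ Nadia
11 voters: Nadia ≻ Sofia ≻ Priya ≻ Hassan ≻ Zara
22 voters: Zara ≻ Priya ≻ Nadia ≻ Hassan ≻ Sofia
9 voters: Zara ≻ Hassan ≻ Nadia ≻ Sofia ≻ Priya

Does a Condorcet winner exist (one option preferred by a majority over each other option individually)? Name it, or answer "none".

Checking pairwise contests:
Priya beats Zara 64–31.
Sofia beats Priya 67–28.
Nadia beats Sofia 48–47.
Priya beats Hassan 86–9.
Priya beats Nadia 75–20.
Every option loses at least one head-to-head, so there is no Condorcet winner.

none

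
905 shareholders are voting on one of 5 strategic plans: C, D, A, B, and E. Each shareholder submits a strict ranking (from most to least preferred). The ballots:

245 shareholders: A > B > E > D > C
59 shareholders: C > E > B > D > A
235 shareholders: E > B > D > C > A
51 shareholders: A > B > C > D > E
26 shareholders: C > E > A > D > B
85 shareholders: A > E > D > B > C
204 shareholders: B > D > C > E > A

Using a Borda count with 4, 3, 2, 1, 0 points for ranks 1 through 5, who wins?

B

C: 245·0 + 59·4 + 235·1 + 51·2 + 26·4 + 85·0 + 204·2 = 1085
D: 245·1 + 59·1 + 235·2 + 51·1 + 26·1 + 85·2 + 204·3 = 1633
A: 245·4 + 59·0 + 235·0 + 51·4 + 26·2 + 85·4 + 204·0 = 1576
B: 245·3 + 59·2 + 235·3 + 51·3 + 26·0 + 85·1 + 204·4 = 2612
E: 245·2 + 59·3 + 235·4 + 51·0 + 26·3 + 85·3 + 204·1 = 2144
B has the highest Borda score (2612).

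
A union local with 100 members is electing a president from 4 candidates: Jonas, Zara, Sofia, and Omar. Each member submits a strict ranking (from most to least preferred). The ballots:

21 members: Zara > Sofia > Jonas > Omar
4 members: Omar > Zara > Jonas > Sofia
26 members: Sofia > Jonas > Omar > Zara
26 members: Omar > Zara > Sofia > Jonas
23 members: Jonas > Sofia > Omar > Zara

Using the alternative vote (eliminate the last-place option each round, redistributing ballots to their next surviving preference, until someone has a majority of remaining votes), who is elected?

Sofia

Round 1: Jonas 23, Zara 21, Sofia 26, Omar 30. Eliminate Zara.
Round 2: Jonas 23, Sofia 47, Omar 30. Eliminate Jonas.
Round 3: Sofia 70, Omar 30. Sofia has a majority.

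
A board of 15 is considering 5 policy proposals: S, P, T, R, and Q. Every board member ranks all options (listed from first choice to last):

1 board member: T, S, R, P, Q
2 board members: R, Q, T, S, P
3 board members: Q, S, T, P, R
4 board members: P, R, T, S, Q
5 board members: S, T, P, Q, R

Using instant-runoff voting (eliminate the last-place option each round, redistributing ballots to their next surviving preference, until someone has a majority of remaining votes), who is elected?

S

Round 1: S 5, P 4, T 1, R 2, Q 3. Eliminate T.
Round 2: S 6, P 4, R 2, Q 3. Eliminate R.
Round 3: S 6, P 4, Q 5. Eliminate P.
Round 4: S 10, Q 5. S has a majority.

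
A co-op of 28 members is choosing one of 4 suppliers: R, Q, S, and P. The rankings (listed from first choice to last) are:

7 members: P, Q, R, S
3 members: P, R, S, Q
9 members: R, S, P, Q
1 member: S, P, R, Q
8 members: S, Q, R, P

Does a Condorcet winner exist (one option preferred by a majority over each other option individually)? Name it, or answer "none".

Checking pairwise contests:
Q beats R 15–13.
S beats Q 21–7.
R beats S 19–9.
R beats P 17–11.
Every option loses at least one head-to-head, so there is no Condorcet winner.

none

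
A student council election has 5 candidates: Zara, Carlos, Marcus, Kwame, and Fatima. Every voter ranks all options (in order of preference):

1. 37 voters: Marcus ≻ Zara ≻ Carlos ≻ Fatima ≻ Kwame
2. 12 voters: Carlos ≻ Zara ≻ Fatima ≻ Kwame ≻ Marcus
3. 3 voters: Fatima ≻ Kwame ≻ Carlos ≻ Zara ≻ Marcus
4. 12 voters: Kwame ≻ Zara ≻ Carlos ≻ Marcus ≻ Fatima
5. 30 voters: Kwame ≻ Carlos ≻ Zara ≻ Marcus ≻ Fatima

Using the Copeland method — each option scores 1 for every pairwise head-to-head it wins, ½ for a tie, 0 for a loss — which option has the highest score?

Zara: beats Carlos, Marcus, Kwame, and Fatima → score 4.
Carlos: beats Marcus, Kwame, and Fatima; loses to Zara → score 3.
Marcus: beats Fatima; loses to Zara, Carlos, and Kwame → score 1.
Kwame: beats Marcus; loses to Zara, Carlos, and Fatima → score 1.
Fatima: beats Kwame; loses to Zara, Carlos, and Marcus → score 1.
Zara has the best pairwise record.

Zara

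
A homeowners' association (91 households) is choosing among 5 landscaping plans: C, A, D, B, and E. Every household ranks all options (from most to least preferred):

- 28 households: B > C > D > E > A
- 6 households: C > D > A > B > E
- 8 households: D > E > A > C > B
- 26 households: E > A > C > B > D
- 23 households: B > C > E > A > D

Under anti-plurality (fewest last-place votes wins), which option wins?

Last-place votes: C 0, A 28, D 49, B 8, E 6.
C is ranked last by the fewest voters, so C wins.

C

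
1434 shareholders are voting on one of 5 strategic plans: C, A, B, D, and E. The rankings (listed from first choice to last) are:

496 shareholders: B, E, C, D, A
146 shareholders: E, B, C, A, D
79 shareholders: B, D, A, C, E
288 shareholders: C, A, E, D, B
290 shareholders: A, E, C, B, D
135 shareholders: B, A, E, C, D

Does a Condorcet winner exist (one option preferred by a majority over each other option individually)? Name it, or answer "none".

Checking pairwise contests:
B beats C 856–578.
C beats A 930–504.
E beats B 724–710.
C beats D 1355–79.
A beats E 792–642.
Every option loses at least one head-to-head, so there is no Condorcet winner.

none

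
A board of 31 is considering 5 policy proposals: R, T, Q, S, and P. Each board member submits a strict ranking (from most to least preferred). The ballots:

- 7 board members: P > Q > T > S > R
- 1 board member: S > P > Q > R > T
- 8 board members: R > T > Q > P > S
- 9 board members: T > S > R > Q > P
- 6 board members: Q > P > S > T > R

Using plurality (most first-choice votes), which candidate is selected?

First-place votes: R 8, T 9, Q 6, S 1, P 7.
T has the most first-place votes.

T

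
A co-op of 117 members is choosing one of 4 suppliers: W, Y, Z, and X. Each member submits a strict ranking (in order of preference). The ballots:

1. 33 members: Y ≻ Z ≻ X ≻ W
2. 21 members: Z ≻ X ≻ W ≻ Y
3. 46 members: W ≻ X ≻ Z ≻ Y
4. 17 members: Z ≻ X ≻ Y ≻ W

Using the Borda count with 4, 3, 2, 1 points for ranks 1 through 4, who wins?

Z

W: 33·1 + 21·2 + 46·4 + 17·1 = 276
Y: 33·4 + 21·1 + 46·1 + 17·2 = 233
Z: 33·3 + 21·4 + 46·2 + 17·4 = 343
X: 33·2 + 21·3 + 46·3 + 17·3 = 318
Z has the highest Borda score (343).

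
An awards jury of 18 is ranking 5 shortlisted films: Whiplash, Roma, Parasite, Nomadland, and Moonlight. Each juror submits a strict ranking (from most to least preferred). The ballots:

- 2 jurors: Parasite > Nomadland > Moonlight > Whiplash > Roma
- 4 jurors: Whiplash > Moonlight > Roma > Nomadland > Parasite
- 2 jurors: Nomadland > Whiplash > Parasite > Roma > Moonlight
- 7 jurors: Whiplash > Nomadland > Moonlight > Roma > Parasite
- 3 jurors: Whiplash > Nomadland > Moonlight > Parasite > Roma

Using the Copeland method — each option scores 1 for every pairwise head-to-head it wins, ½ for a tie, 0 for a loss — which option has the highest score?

Whiplash: beats Roma, Parasite, Nomadland, and Moonlight → score 4.
Roma: beats Parasite; loses to Whiplash, Nomadland, and Moonlight → score 1.
Parasite: loses to Whiplash, Roma, Nomadland, and Moonlight → score 0.
Nomadland: beats Roma, Parasite, and Moonlight; loses to Whiplash → score 3.
Moonlight: beats Roma and Parasite; loses to Whiplash and Nomadland → score 2.
Whiplash has the best pairwise record.

Whiplash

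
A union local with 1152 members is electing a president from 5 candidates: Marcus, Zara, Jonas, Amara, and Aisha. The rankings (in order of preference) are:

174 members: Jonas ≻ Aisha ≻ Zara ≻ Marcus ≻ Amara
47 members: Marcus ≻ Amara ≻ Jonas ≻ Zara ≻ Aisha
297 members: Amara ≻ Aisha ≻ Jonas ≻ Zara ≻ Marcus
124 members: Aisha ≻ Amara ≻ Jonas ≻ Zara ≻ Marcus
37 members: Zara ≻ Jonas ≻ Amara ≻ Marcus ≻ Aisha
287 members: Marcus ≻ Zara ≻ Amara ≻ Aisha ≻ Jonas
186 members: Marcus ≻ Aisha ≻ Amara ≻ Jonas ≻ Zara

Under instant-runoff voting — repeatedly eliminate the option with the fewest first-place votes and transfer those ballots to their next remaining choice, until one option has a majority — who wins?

Marcus

Round 1: Marcus 520, Zara 37, Jonas 174, Amara 297, Aisha 124. Eliminate Zara.
Round 2: Marcus 520, Jonas 211, Amara 297, Aisha 124. Eliminate Aisha.
Round 3: Marcus 520, Jonas 211, Amara 421. Eliminate Jonas.
Round 4: Marcus 694, Amara 458. Marcus has a majority.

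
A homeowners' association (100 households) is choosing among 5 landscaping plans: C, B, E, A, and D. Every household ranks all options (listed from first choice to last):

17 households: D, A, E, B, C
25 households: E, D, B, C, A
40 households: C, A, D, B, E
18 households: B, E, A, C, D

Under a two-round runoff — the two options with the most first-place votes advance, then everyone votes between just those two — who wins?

E

Round 1 first-place votes: C 40, B 18, E 25, A 0, D 17.
C and E advance.
Runoff: C is preferred to E by 40 voters; E by 60.
E wins the runoff.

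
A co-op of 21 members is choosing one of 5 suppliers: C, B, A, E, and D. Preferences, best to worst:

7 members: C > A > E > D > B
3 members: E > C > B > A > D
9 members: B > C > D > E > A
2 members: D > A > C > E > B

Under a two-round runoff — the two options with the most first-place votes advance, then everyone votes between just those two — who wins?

Round 1 first-place votes: C 7, B 9, A 0, E 3, D 2.
B and C advance.
Runoff: B is preferred to C by 9 voters; C by 12.
C wins the runoff.

C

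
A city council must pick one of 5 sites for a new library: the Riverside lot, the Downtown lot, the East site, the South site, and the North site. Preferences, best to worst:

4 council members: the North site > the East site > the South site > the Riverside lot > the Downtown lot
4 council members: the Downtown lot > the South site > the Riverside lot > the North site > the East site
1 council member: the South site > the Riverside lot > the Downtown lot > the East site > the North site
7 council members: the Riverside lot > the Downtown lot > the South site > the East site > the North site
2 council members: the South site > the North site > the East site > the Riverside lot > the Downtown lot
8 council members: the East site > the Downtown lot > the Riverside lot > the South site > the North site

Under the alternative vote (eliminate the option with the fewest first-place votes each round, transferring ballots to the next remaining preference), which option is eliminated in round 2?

the Downtown lot

Round 1: the Riverside lot 7, the Downtown lot 4, the East site 8, the South site 3, the North site 4. Eliminate the South site.
Round 2: the Riverside lot 8, the Downtown lot 4, the East site 8, the North site 6. Eliminate the Downtown lot.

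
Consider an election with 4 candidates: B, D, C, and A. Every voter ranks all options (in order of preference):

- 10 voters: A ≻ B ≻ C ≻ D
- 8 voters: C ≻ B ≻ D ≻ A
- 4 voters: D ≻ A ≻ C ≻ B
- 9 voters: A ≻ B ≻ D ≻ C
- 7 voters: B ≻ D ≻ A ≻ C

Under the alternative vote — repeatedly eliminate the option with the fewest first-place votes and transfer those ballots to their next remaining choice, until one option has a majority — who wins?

A

Round 1: B 7, D 4, C 8, A 19. Eliminate D.
Round 2: B 7, C 8, A 23. A has a majority.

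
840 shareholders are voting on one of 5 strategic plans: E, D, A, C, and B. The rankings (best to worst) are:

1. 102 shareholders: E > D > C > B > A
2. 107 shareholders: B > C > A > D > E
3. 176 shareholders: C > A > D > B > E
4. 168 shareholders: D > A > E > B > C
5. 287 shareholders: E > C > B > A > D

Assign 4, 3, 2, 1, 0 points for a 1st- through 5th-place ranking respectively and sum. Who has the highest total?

C

E: 102·4 + 107·0 + 176·0 + 168·2 + 287·4 = 1892
D: 102·3 + 107·1 + 176·2 + 168·4 + 287·0 = 1437
A: 102·0 + 107·2 + 176·3 + 168·3 + 287·1 = 1533
C: 102·2 + 107·3 + 176·4 + 168·0 + 287·3 = 2090
B: 102·1 + 107·4 + 176·1 + 168·1 + 287·2 = 1448
C has the highest Borda score (2090).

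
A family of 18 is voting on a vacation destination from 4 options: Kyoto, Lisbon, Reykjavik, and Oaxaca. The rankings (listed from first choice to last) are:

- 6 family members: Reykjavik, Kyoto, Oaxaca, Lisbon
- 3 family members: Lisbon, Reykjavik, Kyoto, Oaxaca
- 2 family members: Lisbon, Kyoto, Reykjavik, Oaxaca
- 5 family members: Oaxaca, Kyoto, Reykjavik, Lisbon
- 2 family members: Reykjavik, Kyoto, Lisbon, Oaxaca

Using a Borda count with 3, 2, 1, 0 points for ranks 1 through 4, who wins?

Kyoto: 6·2 + 3·1 + 2·2 + 5·2 + 2·2 = 33
Lisbon: 6·0 + 3·3 + 2·3 + 5·0 + 2·1 = 17
Reykjavik: 6·3 + 3·2 + 2·1 + 5·1 + 2·3 = 37
Oaxaca: 6·1 + 3·0 + 2·0 + 5·3 + 2·0 = 21
Reykjavik has the highest Borda score (37).

Reykjavik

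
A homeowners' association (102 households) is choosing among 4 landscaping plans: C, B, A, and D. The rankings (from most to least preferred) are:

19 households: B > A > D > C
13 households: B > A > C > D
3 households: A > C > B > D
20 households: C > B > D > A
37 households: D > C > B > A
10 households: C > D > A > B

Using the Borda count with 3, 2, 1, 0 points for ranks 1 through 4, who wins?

C: 19·0 + 13·1 + 3·2 + 20·3 + 37·2 + 10·3 = 183
B: 19·3 + 13·3 + 3·1 + 20·2 + 37·1 + 10·0 = 176
A: 19·2 + 13·2 + 3·3 + 20·0 + 37·0 + 10·1 = 83
D: 19·1 + 13·0 + 3·0 + 20·1 + 37·3 + 10·2 = 170
C has the highest Borda score (183).

C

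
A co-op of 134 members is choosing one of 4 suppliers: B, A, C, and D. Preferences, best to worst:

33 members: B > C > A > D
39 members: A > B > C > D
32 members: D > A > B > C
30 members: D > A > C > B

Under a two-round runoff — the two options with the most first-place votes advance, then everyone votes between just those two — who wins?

A

Round 1 first-place votes: B 33, A 39, C 0, D 62.
D and A advance.
Runoff: D is preferred to A by 62 voters; A by 72.
A wins the runoff.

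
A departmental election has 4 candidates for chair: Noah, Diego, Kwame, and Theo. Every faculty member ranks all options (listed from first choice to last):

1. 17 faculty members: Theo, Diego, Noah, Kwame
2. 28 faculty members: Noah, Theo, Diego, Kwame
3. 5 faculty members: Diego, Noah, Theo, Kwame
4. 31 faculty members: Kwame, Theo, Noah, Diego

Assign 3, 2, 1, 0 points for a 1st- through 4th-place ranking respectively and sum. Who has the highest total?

Theo

Noah: 17·1 + 28·3 + 5·2 + 31·1 = 142
Diego: 17·2 + 28·1 + 5·3 + 31·0 = 77
Kwame: 17·0 + 28·0 + 5·0 + 31·3 = 93
Theo: 17·3 + 28·2 + 5·1 + 31·2 = 174
Theo has the highest Borda score (174).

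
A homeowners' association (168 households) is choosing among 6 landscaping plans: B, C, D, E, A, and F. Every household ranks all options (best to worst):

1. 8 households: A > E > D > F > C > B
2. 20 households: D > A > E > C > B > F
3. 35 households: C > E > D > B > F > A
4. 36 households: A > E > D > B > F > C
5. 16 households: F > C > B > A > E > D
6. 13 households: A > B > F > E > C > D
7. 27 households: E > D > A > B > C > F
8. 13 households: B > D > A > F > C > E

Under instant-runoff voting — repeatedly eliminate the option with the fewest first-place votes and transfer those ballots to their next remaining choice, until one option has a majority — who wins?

D

Round 1: B 13, C 35, D 20, E 27, A 57, F 16. Eliminate B.
Round 2: C 35, D 33, E 27, A 57, F 16. Eliminate F.
Round 3: C 51, D 33, E 27, A 57. Eliminate E.
Round 4: C 51, D 60, A 57. Eliminate C.
Round 5: D 95, A 73. D has a majority.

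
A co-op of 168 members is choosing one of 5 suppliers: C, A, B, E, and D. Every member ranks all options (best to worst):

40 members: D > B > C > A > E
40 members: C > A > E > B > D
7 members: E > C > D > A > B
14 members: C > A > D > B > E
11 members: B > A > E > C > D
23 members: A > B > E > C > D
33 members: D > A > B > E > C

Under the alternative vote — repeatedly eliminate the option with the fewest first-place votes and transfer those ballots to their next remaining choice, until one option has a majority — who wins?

Round 1: C 54, A 23, B 11, E 7, D 73. Eliminate E.
Round 2: C 61, A 23, B 11, D 73. Eliminate B.
Round 3: C 61, A 34, D 73. Eliminate A.
Round 4: C 95, D 73. C has a majority.

C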